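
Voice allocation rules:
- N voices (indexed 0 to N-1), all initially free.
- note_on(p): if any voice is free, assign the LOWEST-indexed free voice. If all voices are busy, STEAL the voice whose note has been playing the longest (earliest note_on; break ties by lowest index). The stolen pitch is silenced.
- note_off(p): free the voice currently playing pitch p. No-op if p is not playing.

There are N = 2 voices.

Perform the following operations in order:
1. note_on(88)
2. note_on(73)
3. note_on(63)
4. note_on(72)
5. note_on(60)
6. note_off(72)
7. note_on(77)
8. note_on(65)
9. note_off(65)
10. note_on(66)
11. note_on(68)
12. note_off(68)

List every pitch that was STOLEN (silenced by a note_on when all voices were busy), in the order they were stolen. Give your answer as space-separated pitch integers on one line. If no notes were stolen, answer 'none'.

Answer: 88 73 63 60 77

Derivation:
Op 1: note_on(88): voice 0 is free -> assigned | voices=[88 -]
Op 2: note_on(73): voice 1 is free -> assigned | voices=[88 73]
Op 3: note_on(63): all voices busy, STEAL voice 0 (pitch 88, oldest) -> assign | voices=[63 73]
Op 4: note_on(72): all voices busy, STEAL voice 1 (pitch 73, oldest) -> assign | voices=[63 72]
Op 5: note_on(60): all voices busy, STEAL voice 0 (pitch 63, oldest) -> assign | voices=[60 72]
Op 6: note_off(72): free voice 1 | voices=[60 -]
Op 7: note_on(77): voice 1 is free -> assigned | voices=[60 77]
Op 8: note_on(65): all voices busy, STEAL voice 0 (pitch 60, oldest) -> assign | voices=[65 77]
Op 9: note_off(65): free voice 0 | voices=[- 77]
Op 10: note_on(66): voice 0 is free -> assigned | voices=[66 77]
Op 11: note_on(68): all voices busy, STEAL voice 1 (pitch 77, oldest) -> assign | voices=[66 68]
Op 12: note_off(68): free voice 1 | voices=[66 -]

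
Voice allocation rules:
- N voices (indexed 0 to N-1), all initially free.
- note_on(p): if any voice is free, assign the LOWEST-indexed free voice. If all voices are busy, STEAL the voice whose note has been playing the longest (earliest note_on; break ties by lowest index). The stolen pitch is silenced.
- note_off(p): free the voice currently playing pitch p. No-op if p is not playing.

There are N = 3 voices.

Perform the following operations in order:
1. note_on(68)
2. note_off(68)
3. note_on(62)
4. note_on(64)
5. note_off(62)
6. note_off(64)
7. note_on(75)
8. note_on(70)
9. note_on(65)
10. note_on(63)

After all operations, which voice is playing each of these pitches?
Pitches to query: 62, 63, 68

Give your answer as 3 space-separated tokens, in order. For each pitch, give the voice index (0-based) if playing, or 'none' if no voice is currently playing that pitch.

Op 1: note_on(68): voice 0 is free -> assigned | voices=[68 - -]
Op 2: note_off(68): free voice 0 | voices=[- - -]
Op 3: note_on(62): voice 0 is free -> assigned | voices=[62 - -]
Op 4: note_on(64): voice 1 is free -> assigned | voices=[62 64 -]
Op 5: note_off(62): free voice 0 | voices=[- 64 -]
Op 6: note_off(64): free voice 1 | voices=[- - -]
Op 7: note_on(75): voice 0 is free -> assigned | voices=[75 - -]
Op 8: note_on(70): voice 1 is free -> assigned | voices=[75 70 -]
Op 9: note_on(65): voice 2 is free -> assigned | voices=[75 70 65]
Op 10: note_on(63): all voices busy, STEAL voice 0 (pitch 75, oldest) -> assign | voices=[63 70 65]

Answer: none 0 none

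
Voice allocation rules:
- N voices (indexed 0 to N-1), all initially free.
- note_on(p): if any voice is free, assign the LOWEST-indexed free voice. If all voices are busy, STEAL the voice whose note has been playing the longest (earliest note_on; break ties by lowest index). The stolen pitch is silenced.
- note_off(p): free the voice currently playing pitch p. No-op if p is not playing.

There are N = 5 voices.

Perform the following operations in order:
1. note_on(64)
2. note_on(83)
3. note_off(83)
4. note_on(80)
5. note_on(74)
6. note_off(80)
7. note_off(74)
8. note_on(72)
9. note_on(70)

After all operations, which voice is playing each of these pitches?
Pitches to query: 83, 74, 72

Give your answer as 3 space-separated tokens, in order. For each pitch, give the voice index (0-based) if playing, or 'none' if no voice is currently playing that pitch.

Op 1: note_on(64): voice 0 is free -> assigned | voices=[64 - - - -]
Op 2: note_on(83): voice 1 is free -> assigned | voices=[64 83 - - -]
Op 3: note_off(83): free voice 1 | voices=[64 - - - -]
Op 4: note_on(80): voice 1 is free -> assigned | voices=[64 80 - - -]
Op 5: note_on(74): voice 2 is free -> assigned | voices=[64 80 74 - -]
Op 6: note_off(80): free voice 1 | voices=[64 - 74 - -]
Op 7: note_off(74): free voice 2 | voices=[64 - - - -]
Op 8: note_on(72): voice 1 is free -> assigned | voices=[64 72 - - -]
Op 9: note_on(70): voice 2 is free -> assigned | voices=[64 72 70 - -]

Answer: none none 1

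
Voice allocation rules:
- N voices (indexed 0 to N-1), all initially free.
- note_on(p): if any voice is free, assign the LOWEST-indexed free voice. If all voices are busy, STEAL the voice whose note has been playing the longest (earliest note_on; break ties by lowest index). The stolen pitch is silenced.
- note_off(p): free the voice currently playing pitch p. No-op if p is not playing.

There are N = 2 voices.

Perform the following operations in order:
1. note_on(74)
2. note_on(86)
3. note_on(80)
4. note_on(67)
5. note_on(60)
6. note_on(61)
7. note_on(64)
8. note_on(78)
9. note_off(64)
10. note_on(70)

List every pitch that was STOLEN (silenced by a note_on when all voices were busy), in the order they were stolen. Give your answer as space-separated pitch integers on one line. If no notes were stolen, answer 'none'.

Op 1: note_on(74): voice 0 is free -> assigned | voices=[74 -]
Op 2: note_on(86): voice 1 is free -> assigned | voices=[74 86]
Op 3: note_on(80): all voices busy, STEAL voice 0 (pitch 74, oldest) -> assign | voices=[80 86]
Op 4: note_on(67): all voices busy, STEAL voice 1 (pitch 86, oldest) -> assign | voices=[80 67]
Op 5: note_on(60): all voices busy, STEAL voice 0 (pitch 80, oldest) -> assign | voices=[60 67]
Op 6: note_on(61): all voices busy, STEAL voice 1 (pitch 67, oldest) -> assign | voices=[60 61]
Op 7: note_on(64): all voices busy, STEAL voice 0 (pitch 60, oldest) -> assign | voices=[64 61]
Op 8: note_on(78): all voices busy, STEAL voice 1 (pitch 61, oldest) -> assign | voices=[64 78]
Op 9: note_off(64): free voice 0 | voices=[- 78]
Op 10: note_on(70): voice 0 is free -> assigned | voices=[70 78]

Answer: 74 86 80 67 60 61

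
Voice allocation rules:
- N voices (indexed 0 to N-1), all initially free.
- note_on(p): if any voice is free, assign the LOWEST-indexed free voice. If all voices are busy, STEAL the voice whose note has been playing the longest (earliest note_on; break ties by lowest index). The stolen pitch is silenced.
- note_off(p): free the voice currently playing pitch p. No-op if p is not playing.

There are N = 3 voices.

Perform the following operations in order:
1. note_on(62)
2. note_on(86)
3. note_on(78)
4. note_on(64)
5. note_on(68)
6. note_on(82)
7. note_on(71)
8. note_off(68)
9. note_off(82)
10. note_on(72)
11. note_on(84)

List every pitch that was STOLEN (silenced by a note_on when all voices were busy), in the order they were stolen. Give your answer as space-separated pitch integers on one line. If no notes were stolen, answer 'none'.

Op 1: note_on(62): voice 0 is free -> assigned | voices=[62 - -]
Op 2: note_on(86): voice 1 is free -> assigned | voices=[62 86 -]
Op 3: note_on(78): voice 2 is free -> assigned | voices=[62 86 78]
Op 4: note_on(64): all voices busy, STEAL voice 0 (pitch 62, oldest) -> assign | voices=[64 86 78]
Op 5: note_on(68): all voices busy, STEAL voice 1 (pitch 86, oldest) -> assign | voices=[64 68 78]
Op 6: note_on(82): all voices busy, STEAL voice 2 (pitch 78, oldest) -> assign | voices=[64 68 82]
Op 7: note_on(71): all voices busy, STEAL voice 0 (pitch 64, oldest) -> assign | voices=[71 68 82]
Op 8: note_off(68): free voice 1 | voices=[71 - 82]
Op 9: note_off(82): free voice 2 | voices=[71 - -]
Op 10: note_on(72): voice 1 is free -> assigned | voices=[71 72 -]
Op 11: note_on(84): voice 2 is free -> assigned | voices=[71 72 84]

Answer: 62 86 78 64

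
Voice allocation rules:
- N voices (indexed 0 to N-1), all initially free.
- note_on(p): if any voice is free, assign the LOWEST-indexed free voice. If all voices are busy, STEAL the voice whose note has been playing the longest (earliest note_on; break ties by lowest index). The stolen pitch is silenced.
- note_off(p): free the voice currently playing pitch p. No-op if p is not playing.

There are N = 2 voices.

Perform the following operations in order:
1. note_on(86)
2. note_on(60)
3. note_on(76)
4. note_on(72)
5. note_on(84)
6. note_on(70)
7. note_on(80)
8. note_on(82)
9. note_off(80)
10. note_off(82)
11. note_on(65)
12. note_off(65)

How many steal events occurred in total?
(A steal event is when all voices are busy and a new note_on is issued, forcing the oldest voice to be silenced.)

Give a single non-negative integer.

Answer: 6

Derivation:
Op 1: note_on(86): voice 0 is free -> assigned | voices=[86 -]
Op 2: note_on(60): voice 1 is free -> assigned | voices=[86 60]
Op 3: note_on(76): all voices busy, STEAL voice 0 (pitch 86, oldest) -> assign | voices=[76 60]
Op 4: note_on(72): all voices busy, STEAL voice 1 (pitch 60, oldest) -> assign | voices=[76 72]
Op 5: note_on(84): all voices busy, STEAL voice 0 (pitch 76, oldest) -> assign | voices=[84 72]
Op 6: note_on(70): all voices busy, STEAL voice 1 (pitch 72, oldest) -> assign | voices=[84 70]
Op 7: note_on(80): all voices busy, STEAL voice 0 (pitch 84, oldest) -> assign | voices=[80 70]
Op 8: note_on(82): all voices busy, STEAL voice 1 (pitch 70, oldest) -> assign | voices=[80 82]
Op 9: note_off(80): free voice 0 | voices=[- 82]
Op 10: note_off(82): free voice 1 | voices=[- -]
Op 11: note_on(65): voice 0 is free -> assigned | voices=[65 -]
Op 12: note_off(65): free voice 0 | voices=[- -]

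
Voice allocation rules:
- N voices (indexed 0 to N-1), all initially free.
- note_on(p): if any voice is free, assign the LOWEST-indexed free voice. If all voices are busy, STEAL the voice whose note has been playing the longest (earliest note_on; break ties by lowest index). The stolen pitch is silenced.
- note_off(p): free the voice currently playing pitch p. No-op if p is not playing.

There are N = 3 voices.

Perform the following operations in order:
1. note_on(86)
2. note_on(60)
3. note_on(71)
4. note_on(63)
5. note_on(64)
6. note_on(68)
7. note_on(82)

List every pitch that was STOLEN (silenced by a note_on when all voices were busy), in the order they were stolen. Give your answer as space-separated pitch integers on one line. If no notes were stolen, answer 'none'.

Answer: 86 60 71 63

Derivation:
Op 1: note_on(86): voice 0 is free -> assigned | voices=[86 - -]
Op 2: note_on(60): voice 1 is free -> assigned | voices=[86 60 -]
Op 3: note_on(71): voice 2 is free -> assigned | voices=[86 60 71]
Op 4: note_on(63): all voices busy, STEAL voice 0 (pitch 86, oldest) -> assign | voices=[63 60 71]
Op 5: note_on(64): all voices busy, STEAL voice 1 (pitch 60, oldest) -> assign | voices=[63 64 71]
Op 6: note_on(68): all voices busy, STEAL voice 2 (pitch 71, oldest) -> assign | voices=[63 64 68]
Op 7: note_on(82): all voices busy, STEAL voice 0 (pitch 63, oldest) -> assign | voices=[82 64 68]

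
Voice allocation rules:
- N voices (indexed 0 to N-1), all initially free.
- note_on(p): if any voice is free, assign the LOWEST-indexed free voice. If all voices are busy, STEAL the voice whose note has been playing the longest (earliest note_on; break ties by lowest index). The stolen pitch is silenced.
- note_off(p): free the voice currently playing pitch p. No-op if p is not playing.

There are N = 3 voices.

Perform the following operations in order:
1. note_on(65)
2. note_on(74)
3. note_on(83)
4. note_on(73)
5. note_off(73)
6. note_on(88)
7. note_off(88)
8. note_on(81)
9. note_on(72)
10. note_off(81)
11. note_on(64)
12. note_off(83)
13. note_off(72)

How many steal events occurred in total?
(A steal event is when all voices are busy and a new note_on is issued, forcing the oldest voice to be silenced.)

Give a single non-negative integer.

Answer: 2

Derivation:
Op 1: note_on(65): voice 0 is free -> assigned | voices=[65 - -]
Op 2: note_on(74): voice 1 is free -> assigned | voices=[65 74 -]
Op 3: note_on(83): voice 2 is free -> assigned | voices=[65 74 83]
Op 4: note_on(73): all voices busy, STEAL voice 0 (pitch 65, oldest) -> assign | voices=[73 74 83]
Op 5: note_off(73): free voice 0 | voices=[- 74 83]
Op 6: note_on(88): voice 0 is free -> assigned | voices=[88 74 83]
Op 7: note_off(88): free voice 0 | voices=[- 74 83]
Op 8: note_on(81): voice 0 is free -> assigned | voices=[81 74 83]
Op 9: note_on(72): all voices busy, STEAL voice 1 (pitch 74, oldest) -> assign | voices=[81 72 83]
Op 10: note_off(81): free voice 0 | voices=[- 72 83]
Op 11: note_on(64): voice 0 is free -> assigned | voices=[64 72 83]
Op 12: note_off(83): free voice 2 | voices=[64 72 -]
Op 13: note_off(72): free voice 1 | voices=[64 - -]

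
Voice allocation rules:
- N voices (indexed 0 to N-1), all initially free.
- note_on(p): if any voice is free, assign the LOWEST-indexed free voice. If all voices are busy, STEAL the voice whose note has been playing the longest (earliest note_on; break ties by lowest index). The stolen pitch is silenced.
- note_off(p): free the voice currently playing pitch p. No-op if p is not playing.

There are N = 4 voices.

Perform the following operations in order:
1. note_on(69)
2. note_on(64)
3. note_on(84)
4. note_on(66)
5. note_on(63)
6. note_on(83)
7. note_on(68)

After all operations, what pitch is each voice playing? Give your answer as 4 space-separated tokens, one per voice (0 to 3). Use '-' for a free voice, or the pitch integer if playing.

Answer: 63 83 68 66

Derivation:
Op 1: note_on(69): voice 0 is free -> assigned | voices=[69 - - -]
Op 2: note_on(64): voice 1 is free -> assigned | voices=[69 64 - -]
Op 3: note_on(84): voice 2 is free -> assigned | voices=[69 64 84 -]
Op 4: note_on(66): voice 3 is free -> assigned | voices=[69 64 84 66]
Op 5: note_on(63): all voices busy, STEAL voice 0 (pitch 69, oldest) -> assign | voices=[63 64 84 66]
Op 6: note_on(83): all voices busy, STEAL voice 1 (pitch 64, oldest) -> assign | voices=[63 83 84 66]
Op 7: note_on(68): all voices busy, STEAL voice 2 (pitch 84, oldest) -> assign | voices=[63 83 68 66]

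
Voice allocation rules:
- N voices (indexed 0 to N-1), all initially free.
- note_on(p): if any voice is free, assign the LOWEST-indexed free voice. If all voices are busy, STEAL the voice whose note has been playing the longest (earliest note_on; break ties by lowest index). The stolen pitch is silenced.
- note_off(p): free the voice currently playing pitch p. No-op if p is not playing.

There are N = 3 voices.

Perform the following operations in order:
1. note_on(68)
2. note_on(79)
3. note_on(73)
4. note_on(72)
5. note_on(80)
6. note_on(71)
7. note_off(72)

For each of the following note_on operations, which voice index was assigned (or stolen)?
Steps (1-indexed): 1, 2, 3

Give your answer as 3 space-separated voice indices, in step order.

Answer: 0 1 2

Derivation:
Op 1: note_on(68): voice 0 is free -> assigned | voices=[68 - -]
Op 2: note_on(79): voice 1 is free -> assigned | voices=[68 79 -]
Op 3: note_on(73): voice 2 is free -> assigned | voices=[68 79 73]
Op 4: note_on(72): all voices busy, STEAL voice 0 (pitch 68, oldest) -> assign | voices=[72 79 73]
Op 5: note_on(80): all voices busy, STEAL voice 1 (pitch 79, oldest) -> assign | voices=[72 80 73]
Op 6: note_on(71): all voices busy, STEAL voice 2 (pitch 73, oldest) -> assign | voices=[72 80 71]
Op 7: note_off(72): free voice 0 | voices=[- 80 71]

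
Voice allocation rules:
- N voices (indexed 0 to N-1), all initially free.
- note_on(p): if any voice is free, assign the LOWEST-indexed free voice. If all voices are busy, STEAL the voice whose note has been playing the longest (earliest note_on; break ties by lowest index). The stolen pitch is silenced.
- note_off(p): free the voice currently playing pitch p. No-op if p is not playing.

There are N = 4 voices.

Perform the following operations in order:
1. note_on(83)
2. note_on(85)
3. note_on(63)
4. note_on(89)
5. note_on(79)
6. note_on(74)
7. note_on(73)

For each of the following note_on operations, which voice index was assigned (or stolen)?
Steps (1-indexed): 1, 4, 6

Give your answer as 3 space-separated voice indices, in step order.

Answer: 0 3 1

Derivation:
Op 1: note_on(83): voice 0 is free -> assigned | voices=[83 - - -]
Op 2: note_on(85): voice 1 is free -> assigned | voices=[83 85 - -]
Op 3: note_on(63): voice 2 is free -> assigned | voices=[83 85 63 -]
Op 4: note_on(89): voice 3 is free -> assigned | voices=[83 85 63 89]
Op 5: note_on(79): all voices busy, STEAL voice 0 (pitch 83, oldest) -> assign | voices=[79 85 63 89]
Op 6: note_on(74): all voices busy, STEAL voice 1 (pitch 85, oldest) -> assign | voices=[79 74 63 89]
Op 7: note_on(73): all voices busy, STEAL voice 2 (pitch 63, oldest) -> assign | voices=[79 74 73 89]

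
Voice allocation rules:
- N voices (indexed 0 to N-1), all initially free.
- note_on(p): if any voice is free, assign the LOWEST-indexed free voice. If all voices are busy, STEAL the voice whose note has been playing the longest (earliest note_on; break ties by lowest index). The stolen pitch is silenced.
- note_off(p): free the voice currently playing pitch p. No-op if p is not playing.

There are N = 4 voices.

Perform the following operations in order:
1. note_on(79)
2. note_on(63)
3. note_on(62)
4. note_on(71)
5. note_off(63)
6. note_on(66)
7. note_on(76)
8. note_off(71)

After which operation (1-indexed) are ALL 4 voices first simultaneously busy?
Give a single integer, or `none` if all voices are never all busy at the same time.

Answer: 4

Derivation:
Op 1: note_on(79): voice 0 is free -> assigned | voices=[79 - - -]
Op 2: note_on(63): voice 1 is free -> assigned | voices=[79 63 - -]
Op 3: note_on(62): voice 2 is free -> assigned | voices=[79 63 62 -]
Op 4: note_on(71): voice 3 is free -> assigned | voices=[79 63 62 71]
Op 5: note_off(63): free voice 1 | voices=[79 - 62 71]
Op 6: note_on(66): voice 1 is free -> assigned | voices=[79 66 62 71]
Op 7: note_on(76): all voices busy, STEAL voice 0 (pitch 79, oldest) -> assign | voices=[76 66 62 71]
Op 8: note_off(71): free voice 3 | voices=[76 66 62 -]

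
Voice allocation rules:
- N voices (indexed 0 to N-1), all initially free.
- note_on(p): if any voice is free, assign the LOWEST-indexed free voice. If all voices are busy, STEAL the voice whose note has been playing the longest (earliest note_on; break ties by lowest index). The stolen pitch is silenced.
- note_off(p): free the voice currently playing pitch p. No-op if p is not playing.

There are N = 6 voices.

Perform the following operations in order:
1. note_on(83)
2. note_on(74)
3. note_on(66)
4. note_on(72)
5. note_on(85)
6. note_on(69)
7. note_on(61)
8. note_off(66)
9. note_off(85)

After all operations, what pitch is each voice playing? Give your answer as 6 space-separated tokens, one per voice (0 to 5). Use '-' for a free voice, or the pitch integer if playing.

Answer: 61 74 - 72 - 69

Derivation:
Op 1: note_on(83): voice 0 is free -> assigned | voices=[83 - - - - -]
Op 2: note_on(74): voice 1 is free -> assigned | voices=[83 74 - - - -]
Op 3: note_on(66): voice 2 is free -> assigned | voices=[83 74 66 - - -]
Op 4: note_on(72): voice 3 is free -> assigned | voices=[83 74 66 72 - -]
Op 5: note_on(85): voice 4 is free -> assigned | voices=[83 74 66 72 85 -]
Op 6: note_on(69): voice 5 is free -> assigned | voices=[83 74 66 72 85 69]
Op 7: note_on(61): all voices busy, STEAL voice 0 (pitch 83, oldest) -> assign | voices=[61 74 66 72 85 69]
Op 8: note_off(66): free voice 2 | voices=[61 74 - 72 85 69]
Op 9: note_off(85): free voice 4 | voices=[61 74 - 72 - 69]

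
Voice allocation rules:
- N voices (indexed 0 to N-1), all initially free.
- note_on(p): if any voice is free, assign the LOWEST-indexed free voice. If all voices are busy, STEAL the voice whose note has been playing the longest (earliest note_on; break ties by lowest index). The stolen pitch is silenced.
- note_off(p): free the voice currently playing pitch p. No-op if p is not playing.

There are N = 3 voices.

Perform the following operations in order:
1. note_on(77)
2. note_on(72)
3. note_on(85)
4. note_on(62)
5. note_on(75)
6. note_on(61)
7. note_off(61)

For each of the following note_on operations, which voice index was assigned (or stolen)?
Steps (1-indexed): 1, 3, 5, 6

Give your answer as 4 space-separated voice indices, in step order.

Answer: 0 2 1 2

Derivation:
Op 1: note_on(77): voice 0 is free -> assigned | voices=[77 - -]
Op 2: note_on(72): voice 1 is free -> assigned | voices=[77 72 -]
Op 3: note_on(85): voice 2 is free -> assigned | voices=[77 72 85]
Op 4: note_on(62): all voices busy, STEAL voice 0 (pitch 77, oldest) -> assign | voices=[62 72 85]
Op 5: note_on(75): all voices busy, STEAL voice 1 (pitch 72, oldest) -> assign | voices=[62 75 85]
Op 6: note_on(61): all voices busy, STEAL voice 2 (pitch 85, oldest) -> assign | voices=[62 75 61]
Op 7: note_off(61): free voice 2 | voices=[62 75 -]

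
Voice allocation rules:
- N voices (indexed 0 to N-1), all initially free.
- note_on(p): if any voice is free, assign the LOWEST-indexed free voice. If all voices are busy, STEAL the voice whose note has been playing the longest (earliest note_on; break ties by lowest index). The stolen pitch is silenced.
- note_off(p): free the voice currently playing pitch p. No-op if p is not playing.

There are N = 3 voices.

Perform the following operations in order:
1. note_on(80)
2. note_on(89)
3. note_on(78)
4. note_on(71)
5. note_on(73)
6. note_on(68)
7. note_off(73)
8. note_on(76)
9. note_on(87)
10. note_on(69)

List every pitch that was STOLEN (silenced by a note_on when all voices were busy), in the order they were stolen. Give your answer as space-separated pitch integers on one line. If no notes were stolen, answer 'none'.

Answer: 80 89 78 71 68

Derivation:
Op 1: note_on(80): voice 0 is free -> assigned | voices=[80 - -]
Op 2: note_on(89): voice 1 is free -> assigned | voices=[80 89 -]
Op 3: note_on(78): voice 2 is free -> assigned | voices=[80 89 78]
Op 4: note_on(71): all voices busy, STEAL voice 0 (pitch 80, oldest) -> assign | voices=[71 89 78]
Op 5: note_on(73): all voices busy, STEAL voice 1 (pitch 89, oldest) -> assign | voices=[71 73 78]
Op 6: note_on(68): all voices busy, STEAL voice 2 (pitch 78, oldest) -> assign | voices=[71 73 68]
Op 7: note_off(73): free voice 1 | voices=[71 - 68]
Op 8: note_on(76): voice 1 is free -> assigned | voices=[71 76 68]
Op 9: note_on(87): all voices busy, STEAL voice 0 (pitch 71, oldest) -> assign | voices=[87 76 68]
Op 10: note_on(69): all voices busy, STEAL voice 2 (pitch 68, oldest) -> assign | voices=[87 76 69]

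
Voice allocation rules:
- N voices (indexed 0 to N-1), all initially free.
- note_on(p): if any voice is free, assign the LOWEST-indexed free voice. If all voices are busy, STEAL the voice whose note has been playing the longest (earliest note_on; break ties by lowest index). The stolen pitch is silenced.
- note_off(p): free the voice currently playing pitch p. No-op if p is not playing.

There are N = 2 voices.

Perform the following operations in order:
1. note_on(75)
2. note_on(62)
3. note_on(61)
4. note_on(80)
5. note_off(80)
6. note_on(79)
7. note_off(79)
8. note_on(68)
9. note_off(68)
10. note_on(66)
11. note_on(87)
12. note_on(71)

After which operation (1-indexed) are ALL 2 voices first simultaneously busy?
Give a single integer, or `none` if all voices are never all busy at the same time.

Op 1: note_on(75): voice 0 is free -> assigned | voices=[75 -]
Op 2: note_on(62): voice 1 is free -> assigned | voices=[75 62]
Op 3: note_on(61): all voices busy, STEAL voice 0 (pitch 75, oldest) -> assign | voices=[61 62]
Op 4: note_on(80): all voices busy, STEAL voice 1 (pitch 62, oldest) -> assign | voices=[61 80]
Op 5: note_off(80): free voice 1 | voices=[61 -]
Op 6: note_on(79): voice 1 is free -> assigned | voices=[61 79]
Op 7: note_off(79): free voice 1 | voices=[61 -]
Op 8: note_on(68): voice 1 is free -> assigned | voices=[61 68]
Op 9: note_off(68): free voice 1 | voices=[61 -]
Op 10: note_on(66): voice 1 is free -> assigned | voices=[61 66]
Op 11: note_on(87): all voices busy, STEAL voice 0 (pitch 61, oldest) -> assign | voices=[87 66]
Op 12: note_on(71): all voices busy, STEAL voice 1 (pitch 66, oldest) -> assign | voices=[87 71]

Answer: 2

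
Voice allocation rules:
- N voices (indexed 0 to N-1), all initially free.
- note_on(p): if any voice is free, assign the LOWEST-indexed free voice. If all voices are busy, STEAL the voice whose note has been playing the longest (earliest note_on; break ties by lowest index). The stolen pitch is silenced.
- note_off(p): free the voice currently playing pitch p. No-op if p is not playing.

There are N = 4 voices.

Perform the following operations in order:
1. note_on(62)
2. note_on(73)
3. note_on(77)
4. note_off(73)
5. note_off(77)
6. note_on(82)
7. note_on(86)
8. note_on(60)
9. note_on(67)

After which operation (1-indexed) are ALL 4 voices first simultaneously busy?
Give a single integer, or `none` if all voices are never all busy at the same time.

Answer: 8

Derivation:
Op 1: note_on(62): voice 0 is free -> assigned | voices=[62 - - -]
Op 2: note_on(73): voice 1 is free -> assigned | voices=[62 73 - -]
Op 3: note_on(77): voice 2 is free -> assigned | voices=[62 73 77 -]
Op 4: note_off(73): free voice 1 | voices=[62 - 77 -]
Op 5: note_off(77): free voice 2 | voices=[62 - - -]
Op 6: note_on(82): voice 1 is free -> assigned | voices=[62 82 - -]
Op 7: note_on(86): voice 2 is free -> assigned | voices=[62 82 86 -]
Op 8: note_on(60): voice 3 is free -> assigned | voices=[62 82 86 60]
Op 9: note_on(67): all voices busy, STEAL voice 0 (pitch 62, oldest) -> assign | voices=[67 82 86 60]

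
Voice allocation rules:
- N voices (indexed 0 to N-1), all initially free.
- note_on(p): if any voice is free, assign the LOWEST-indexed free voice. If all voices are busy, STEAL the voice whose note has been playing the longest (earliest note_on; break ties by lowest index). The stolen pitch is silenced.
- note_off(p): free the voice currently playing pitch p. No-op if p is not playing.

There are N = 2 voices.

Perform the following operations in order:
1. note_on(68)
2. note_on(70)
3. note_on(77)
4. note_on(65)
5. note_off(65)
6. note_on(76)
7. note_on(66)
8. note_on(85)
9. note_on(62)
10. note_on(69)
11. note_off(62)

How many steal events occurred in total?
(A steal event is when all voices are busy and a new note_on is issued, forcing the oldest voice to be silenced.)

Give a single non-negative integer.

Answer: 6

Derivation:
Op 1: note_on(68): voice 0 is free -> assigned | voices=[68 -]
Op 2: note_on(70): voice 1 is free -> assigned | voices=[68 70]
Op 3: note_on(77): all voices busy, STEAL voice 0 (pitch 68, oldest) -> assign | voices=[77 70]
Op 4: note_on(65): all voices busy, STEAL voice 1 (pitch 70, oldest) -> assign | voices=[77 65]
Op 5: note_off(65): free voice 1 | voices=[77 -]
Op 6: note_on(76): voice 1 is free -> assigned | voices=[77 76]
Op 7: note_on(66): all voices busy, STEAL voice 0 (pitch 77, oldest) -> assign | voices=[66 76]
Op 8: note_on(85): all voices busy, STEAL voice 1 (pitch 76, oldest) -> assign | voices=[66 85]
Op 9: note_on(62): all voices busy, STEAL voice 0 (pitch 66, oldest) -> assign | voices=[62 85]
Op 10: note_on(69): all voices busy, STEAL voice 1 (pitch 85, oldest) -> assign | voices=[62 69]
Op 11: note_off(62): free voice 0 | voices=[- 69]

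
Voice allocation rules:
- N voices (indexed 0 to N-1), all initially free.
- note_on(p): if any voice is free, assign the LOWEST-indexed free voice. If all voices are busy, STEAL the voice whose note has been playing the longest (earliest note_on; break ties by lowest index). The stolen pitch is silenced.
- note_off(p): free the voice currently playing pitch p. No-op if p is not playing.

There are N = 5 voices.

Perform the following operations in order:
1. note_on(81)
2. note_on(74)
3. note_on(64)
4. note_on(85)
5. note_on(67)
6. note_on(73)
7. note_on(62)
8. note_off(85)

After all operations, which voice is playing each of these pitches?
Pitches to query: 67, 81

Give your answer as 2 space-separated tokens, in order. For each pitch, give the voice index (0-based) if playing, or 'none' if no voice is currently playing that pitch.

Answer: 4 none

Derivation:
Op 1: note_on(81): voice 0 is free -> assigned | voices=[81 - - - -]
Op 2: note_on(74): voice 1 is free -> assigned | voices=[81 74 - - -]
Op 3: note_on(64): voice 2 is free -> assigned | voices=[81 74 64 - -]
Op 4: note_on(85): voice 3 is free -> assigned | voices=[81 74 64 85 -]
Op 5: note_on(67): voice 4 is free -> assigned | voices=[81 74 64 85 67]
Op 6: note_on(73): all voices busy, STEAL voice 0 (pitch 81, oldest) -> assign | voices=[73 74 64 85 67]
Op 7: note_on(62): all voices busy, STEAL voice 1 (pitch 74, oldest) -> assign | voices=[73 62 64 85 67]
Op 8: note_off(85): free voice 3 | voices=[73 62 64 - 67]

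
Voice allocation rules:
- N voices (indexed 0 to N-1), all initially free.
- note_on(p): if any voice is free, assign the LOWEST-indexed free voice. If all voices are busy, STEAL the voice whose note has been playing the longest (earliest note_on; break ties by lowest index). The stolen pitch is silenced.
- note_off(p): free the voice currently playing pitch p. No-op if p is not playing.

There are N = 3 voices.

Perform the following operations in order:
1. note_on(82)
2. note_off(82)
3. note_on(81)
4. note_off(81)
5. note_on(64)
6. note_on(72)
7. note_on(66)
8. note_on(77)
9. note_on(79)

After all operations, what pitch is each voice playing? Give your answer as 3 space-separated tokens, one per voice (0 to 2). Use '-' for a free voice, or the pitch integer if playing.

Answer: 77 79 66

Derivation:
Op 1: note_on(82): voice 0 is free -> assigned | voices=[82 - -]
Op 2: note_off(82): free voice 0 | voices=[- - -]
Op 3: note_on(81): voice 0 is free -> assigned | voices=[81 - -]
Op 4: note_off(81): free voice 0 | voices=[- - -]
Op 5: note_on(64): voice 0 is free -> assigned | voices=[64 - -]
Op 6: note_on(72): voice 1 is free -> assigned | voices=[64 72 -]
Op 7: note_on(66): voice 2 is free -> assigned | voices=[64 72 66]
Op 8: note_on(77): all voices busy, STEAL voice 0 (pitch 64, oldest) -> assign | voices=[77 72 66]
Op 9: note_on(79): all voices busy, STEAL voice 1 (pitch 72, oldest) -> assign | voices=[77 79 66]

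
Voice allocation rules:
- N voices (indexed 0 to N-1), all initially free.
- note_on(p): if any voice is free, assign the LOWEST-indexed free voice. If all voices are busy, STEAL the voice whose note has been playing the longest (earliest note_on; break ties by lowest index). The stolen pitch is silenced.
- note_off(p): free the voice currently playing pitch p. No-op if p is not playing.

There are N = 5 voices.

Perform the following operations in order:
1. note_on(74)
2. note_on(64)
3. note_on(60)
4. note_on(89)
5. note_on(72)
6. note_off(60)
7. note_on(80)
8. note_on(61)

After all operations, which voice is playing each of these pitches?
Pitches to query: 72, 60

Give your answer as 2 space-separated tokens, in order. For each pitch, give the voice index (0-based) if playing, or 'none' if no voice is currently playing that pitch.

Op 1: note_on(74): voice 0 is free -> assigned | voices=[74 - - - -]
Op 2: note_on(64): voice 1 is free -> assigned | voices=[74 64 - - -]
Op 3: note_on(60): voice 2 is free -> assigned | voices=[74 64 60 - -]
Op 4: note_on(89): voice 3 is free -> assigned | voices=[74 64 60 89 -]
Op 5: note_on(72): voice 4 is free -> assigned | voices=[74 64 60 89 72]
Op 6: note_off(60): free voice 2 | voices=[74 64 - 89 72]
Op 7: note_on(80): voice 2 is free -> assigned | voices=[74 64 80 89 72]
Op 8: note_on(61): all voices busy, STEAL voice 0 (pitch 74, oldest) -> assign | voices=[61 64 80 89 72]

Answer: 4 none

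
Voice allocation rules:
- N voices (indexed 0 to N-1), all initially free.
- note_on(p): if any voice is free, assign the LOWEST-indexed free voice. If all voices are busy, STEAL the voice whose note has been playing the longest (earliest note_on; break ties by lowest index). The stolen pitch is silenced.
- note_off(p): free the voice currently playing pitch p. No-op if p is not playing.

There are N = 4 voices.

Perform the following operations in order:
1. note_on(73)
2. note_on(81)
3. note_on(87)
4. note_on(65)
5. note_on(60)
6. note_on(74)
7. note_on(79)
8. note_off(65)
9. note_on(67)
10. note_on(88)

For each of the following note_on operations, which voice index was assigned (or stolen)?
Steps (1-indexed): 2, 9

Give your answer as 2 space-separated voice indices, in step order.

Op 1: note_on(73): voice 0 is free -> assigned | voices=[73 - - -]
Op 2: note_on(81): voice 1 is free -> assigned | voices=[73 81 - -]
Op 3: note_on(87): voice 2 is free -> assigned | voices=[73 81 87 -]
Op 4: note_on(65): voice 3 is free -> assigned | voices=[73 81 87 65]
Op 5: note_on(60): all voices busy, STEAL voice 0 (pitch 73, oldest) -> assign | voices=[60 81 87 65]
Op 6: note_on(74): all voices busy, STEAL voice 1 (pitch 81, oldest) -> assign | voices=[60 74 87 65]
Op 7: note_on(79): all voices busy, STEAL voice 2 (pitch 87, oldest) -> assign | voices=[60 74 79 65]
Op 8: note_off(65): free voice 3 | voices=[60 74 79 -]
Op 9: note_on(67): voice 3 is free -> assigned | voices=[60 74 79 67]
Op 10: note_on(88): all voices busy, STEAL voice 0 (pitch 60, oldest) -> assign | voices=[88 74 79 67]

Answer: 1 3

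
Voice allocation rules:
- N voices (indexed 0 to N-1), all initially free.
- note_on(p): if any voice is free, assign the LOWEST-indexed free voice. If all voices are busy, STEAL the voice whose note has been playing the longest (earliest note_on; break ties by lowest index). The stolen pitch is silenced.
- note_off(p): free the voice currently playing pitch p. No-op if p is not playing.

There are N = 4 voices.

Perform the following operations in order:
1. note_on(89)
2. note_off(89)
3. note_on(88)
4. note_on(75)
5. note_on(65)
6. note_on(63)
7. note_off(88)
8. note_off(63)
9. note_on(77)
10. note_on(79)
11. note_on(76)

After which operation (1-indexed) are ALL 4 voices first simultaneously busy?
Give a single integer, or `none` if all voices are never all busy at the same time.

Answer: 6

Derivation:
Op 1: note_on(89): voice 0 is free -> assigned | voices=[89 - - -]
Op 2: note_off(89): free voice 0 | voices=[- - - -]
Op 3: note_on(88): voice 0 is free -> assigned | voices=[88 - - -]
Op 4: note_on(75): voice 1 is free -> assigned | voices=[88 75 - -]
Op 5: note_on(65): voice 2 is free -> assigned | voices=[88 75 65 -]
Op 6: note_on(63): voice 3 is free -> assigned | voices=[88 75 65 63]
Op 7: note_off(88): free voice 0 | voices=[- 75 65 63]
Op 8: note_off(63): free voice 3 | voices=[- 75 65 -]
Op 9: note_on(77): voice 0 is free -> assigned | voices=[77 75 65 -]
Op 10: note_on(79): voice 3 is free -> assigned | voices=[77 75 65 79]
Op 11: note_on(76): all voices busy, STEAL voice 1 (pitch 75, oldest) -> assign | voices=[77 76 65 79]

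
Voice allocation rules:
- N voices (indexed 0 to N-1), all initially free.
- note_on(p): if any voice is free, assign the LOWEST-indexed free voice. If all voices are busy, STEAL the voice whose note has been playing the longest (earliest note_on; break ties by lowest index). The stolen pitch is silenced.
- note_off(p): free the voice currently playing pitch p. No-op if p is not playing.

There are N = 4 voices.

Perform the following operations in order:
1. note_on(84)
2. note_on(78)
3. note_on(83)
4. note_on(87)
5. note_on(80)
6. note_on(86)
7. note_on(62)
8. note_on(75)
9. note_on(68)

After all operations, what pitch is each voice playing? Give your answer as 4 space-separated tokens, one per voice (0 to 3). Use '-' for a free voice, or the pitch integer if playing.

Answer: 68 86 62 75

Derivation:
Op 1: note_on(84): voice 0 is free -> assigned | voices=[84 - - -]
Op 2: note_on(78): voice 1 is free -> assigned | voices=[84 78 - -]
Op 3: note_on(83): voice 2 is free -> assigned | voices=[84 78 83 -]
Op 4: note_on(87): voice 3 is free -> assigned | voices=[84 78 83 87]
Op 5: note_on(80): all voices busy, STEAL voice 0 (pitch 84, oldest) -> assign | voices=[80 78 83 87]
Op 6: note_on(86): all voices busy, STEAL voice 1 (pitch 78, oldest) -> assign | voices=[80 86 83 87]
Op 7: note_on(62): all voices busy, STEAL voice 2 (pitch 83, oldest) -> assign | voices=[80 86 62 87]
Op 8: note_on(75): all voices busy, STEAL voice 3 (pitch 87, oldest) -> assign | voices=[80 86 62 75]
Op 9: note_on(68): all voices busy, STEAL voice 0 (pitch 80, oldest) -> assign | voices=[68 86 62 75]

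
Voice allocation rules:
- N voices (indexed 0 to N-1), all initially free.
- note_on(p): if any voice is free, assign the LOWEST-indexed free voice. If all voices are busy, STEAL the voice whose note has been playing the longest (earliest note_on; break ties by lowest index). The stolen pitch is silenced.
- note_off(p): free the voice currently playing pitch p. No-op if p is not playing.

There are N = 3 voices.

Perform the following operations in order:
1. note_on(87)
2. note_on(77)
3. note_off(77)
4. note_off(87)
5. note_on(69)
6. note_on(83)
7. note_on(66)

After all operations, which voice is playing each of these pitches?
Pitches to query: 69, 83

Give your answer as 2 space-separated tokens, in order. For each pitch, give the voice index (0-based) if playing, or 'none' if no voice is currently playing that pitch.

Op 1: note_on(87): voice 0 is free -> assigned | voices=[87 - -]
Op 2: note_on(77): voice 1 is free -> assigned | voices=[87 77 -]
Op 3: note_off(77): free voice 1 | voices=[87 - -]
Op 4: note_off(87): free voice 0 | voices=[- - -]
Op 5: note_on(69): voice 0 is free -> assigned | voices=[69 - -]
Op 6: note_on(83): voice 1 is free -> assigned | voices=[69 83 -]
Op 7: note_on(66): voice 2 is free -> assigned | voices=[69 83 66]

Answer: 0 1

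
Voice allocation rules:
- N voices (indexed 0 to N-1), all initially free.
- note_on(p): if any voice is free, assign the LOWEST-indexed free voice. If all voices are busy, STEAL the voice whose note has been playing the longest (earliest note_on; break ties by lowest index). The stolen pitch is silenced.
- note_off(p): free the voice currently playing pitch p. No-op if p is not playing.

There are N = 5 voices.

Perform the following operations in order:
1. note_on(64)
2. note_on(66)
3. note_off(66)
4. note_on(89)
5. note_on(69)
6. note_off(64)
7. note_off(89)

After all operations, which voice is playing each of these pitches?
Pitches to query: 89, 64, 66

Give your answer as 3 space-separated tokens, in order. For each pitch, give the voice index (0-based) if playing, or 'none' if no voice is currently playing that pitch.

Op 1: note_on(64): voice 0 is free -> assigned | voices=[64 - - - -]
Op 2: note_on(66): voice 1 is free -> assigned | voices=[64 66 - - -]
Op 3: note_off(66): free voice 1 | voices=[64 - - - -]
Op 4: note_on(89): voice 1 is free -> assigned | voices=[64 89 - - -]
Op 5: note_on(69): voice 2 is free -> assigned | voices=[64 89 69 - -]
Op 6: note_off(64): free voice 0 | voices=[- 89 69 - -]
Op 7: note_off(89): free voice 1 | voices=[- - 69 - -]

Answer: none none none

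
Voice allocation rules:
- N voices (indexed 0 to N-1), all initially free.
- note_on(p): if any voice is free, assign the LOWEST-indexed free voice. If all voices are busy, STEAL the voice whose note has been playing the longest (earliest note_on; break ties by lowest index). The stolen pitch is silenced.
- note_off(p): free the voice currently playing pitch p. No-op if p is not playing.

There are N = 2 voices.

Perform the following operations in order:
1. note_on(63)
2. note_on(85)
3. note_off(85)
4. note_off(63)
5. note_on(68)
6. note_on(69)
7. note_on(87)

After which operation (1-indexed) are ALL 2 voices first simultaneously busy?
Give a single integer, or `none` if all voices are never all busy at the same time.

Op 1: note_on(63): voice 0 is free -> assigned | voices=[63 -]
Op 2: note_on(85): voice 1 is free -> assigned | voices=[63 85]
Op 3: note_off(85): free voice 1 | voices=[63 -]
Op 4: note_off(63): free voice 0 | voices=[- -]
Op 5: note_on(68): voice 0 is free -> assigned | voices=[68 -]
Op 6: note_on(69): voice 1 is free -> assigned | voices=[68 69]
Op 7: note_on(87): all voices busy, STEAL voice 0 (pitch 68, oldest) -> assign | voices=[87 69]

Answer: 2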